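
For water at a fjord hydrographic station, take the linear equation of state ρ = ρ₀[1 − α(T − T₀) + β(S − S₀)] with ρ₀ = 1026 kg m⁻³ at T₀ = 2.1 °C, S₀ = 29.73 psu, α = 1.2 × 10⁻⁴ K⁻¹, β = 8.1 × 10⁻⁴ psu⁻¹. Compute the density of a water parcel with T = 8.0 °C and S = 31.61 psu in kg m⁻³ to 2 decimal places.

T − T₀ = +5.9 K, S − S₀ = +1.88 psu.
Bracket = 1 − α·(+5.9) + β·(+1.88) = 1 + (8.148 × 10⁻⁴) = 1.0008148.
ρ = 1026 × 1.0008148 = 1026.84 kg m⁻³.

1026.84 kg m⁻³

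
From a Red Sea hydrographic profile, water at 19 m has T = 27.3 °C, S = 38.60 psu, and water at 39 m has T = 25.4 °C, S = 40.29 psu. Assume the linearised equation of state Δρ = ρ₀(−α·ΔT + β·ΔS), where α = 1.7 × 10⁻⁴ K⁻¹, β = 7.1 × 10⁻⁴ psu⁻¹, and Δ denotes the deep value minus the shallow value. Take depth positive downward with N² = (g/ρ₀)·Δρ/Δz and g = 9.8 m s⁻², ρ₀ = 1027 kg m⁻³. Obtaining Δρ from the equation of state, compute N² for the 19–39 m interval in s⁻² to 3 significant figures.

ΔT = -1.9 K, ΔS = +1.69 psu (deep − shallow).
Δρ/ρ₀ = −αΔT + βΔS = 3.23 × 10⁻⁴ + 1.1999 × 10⁻³ = 1.5229 × 10⁻³, so Δρ ≈ 1.564 kg m⁻³.
N² = (g/ρ₀)·Δρ/Δz = g·(Δρ/ρ₀)/Δz = 9.8 × 1.5229 × 10⁻³ / 20 = 7.4622 × 10⁻⁴ s⁻² ≈ 7.46 × 10⁻⁴ s⁻².

7.46 × 10⁻⁴ s⁻²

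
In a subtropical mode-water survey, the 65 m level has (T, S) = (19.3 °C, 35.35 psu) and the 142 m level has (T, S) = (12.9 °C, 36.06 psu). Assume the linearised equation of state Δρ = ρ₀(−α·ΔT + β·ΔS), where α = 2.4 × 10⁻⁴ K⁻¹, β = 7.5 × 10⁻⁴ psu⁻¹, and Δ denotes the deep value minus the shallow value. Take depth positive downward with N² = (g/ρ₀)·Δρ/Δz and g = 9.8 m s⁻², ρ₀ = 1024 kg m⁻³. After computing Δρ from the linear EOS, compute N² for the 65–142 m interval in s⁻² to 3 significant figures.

2.63 × 10⁻⁴ s⁻²

ΔT = -6.4 K, ΔS = +0.71 psu (deep − shallow).
Δρ/ρ₀ = −αΔT + βΔS = 1.536 × 10⁻³ + 5.325 × 10⁻⁴ = 2.0685 × 10⁻³, so Δρ ≈ 2.118 kg m⁻³.
N² = (g/ρ₀)·Δρ/Δz = g·(Δρ/ρ₀)/Δz = 9.8 × 2.0685 × 10⁻³ / 77 = 2.6326 × 10⁻⁴ s⁻² ≈ 2.63 × 10⁻⁴ s⁻².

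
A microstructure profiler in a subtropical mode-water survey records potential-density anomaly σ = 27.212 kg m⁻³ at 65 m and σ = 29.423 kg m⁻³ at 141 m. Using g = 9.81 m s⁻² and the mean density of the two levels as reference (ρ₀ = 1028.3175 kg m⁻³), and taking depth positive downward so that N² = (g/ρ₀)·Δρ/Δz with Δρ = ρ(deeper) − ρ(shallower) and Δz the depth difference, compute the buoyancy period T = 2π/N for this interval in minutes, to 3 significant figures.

6.29 min

Δρ = 1029.423 − 1027.212 = 2.211 kg m⁻³ over Δz = 141 − 65 = 76 m.
N² = (9.81/1028.3175) × (2.211/76) = 2.7753 × 10⁻⁴ s⁻².
N = √(2.7753 × 10⁻⁴) = 0.016659 rad s⁻¹, so T = 2π/N = 377.16 s = 6.2860 min ≈ 6.29 min.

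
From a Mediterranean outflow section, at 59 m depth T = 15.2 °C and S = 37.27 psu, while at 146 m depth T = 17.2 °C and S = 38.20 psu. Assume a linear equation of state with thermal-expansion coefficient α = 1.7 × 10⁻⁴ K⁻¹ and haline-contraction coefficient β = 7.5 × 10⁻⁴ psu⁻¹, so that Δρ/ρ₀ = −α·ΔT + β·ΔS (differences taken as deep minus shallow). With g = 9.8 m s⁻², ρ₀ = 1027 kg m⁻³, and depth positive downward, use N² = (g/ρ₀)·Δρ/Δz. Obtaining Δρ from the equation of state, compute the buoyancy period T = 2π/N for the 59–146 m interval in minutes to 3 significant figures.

16.5 min

ΔT = +2.0 K, ΔS = +0.93 psu (deep − shallow).
Δρ/ρ₀ = −αΔT + βΔS = -3.40 × 10⁻⁴ + 6.975 × 10⁻⁴ = 3.575 × 10⁻⁴, so Δρ ≈ 0.3672 kg m⁻³.
N² = (g/ρ₀)·Δρ/Δz = g·(Δρ/ρ₀)/Δz = 9.8 × 3.575 × 10⁻⁴ / 87 = 4.0270 × 10⁻⁵ s⁻².
N = √(4.0270 × 10⁻⁵) = 6.3459 × 10⁻³ rad s⁻¹ → T = 2π/N = 990.12 s = 16.502 min ≈ 16.5 min.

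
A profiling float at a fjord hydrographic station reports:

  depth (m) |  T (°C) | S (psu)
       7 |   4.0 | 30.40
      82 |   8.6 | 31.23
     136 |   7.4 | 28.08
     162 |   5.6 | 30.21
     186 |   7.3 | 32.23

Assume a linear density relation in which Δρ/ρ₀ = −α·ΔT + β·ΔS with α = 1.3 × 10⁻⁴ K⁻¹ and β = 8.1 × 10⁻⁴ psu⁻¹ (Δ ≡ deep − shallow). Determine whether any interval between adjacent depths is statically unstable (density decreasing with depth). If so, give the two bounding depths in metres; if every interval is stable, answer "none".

Evaluate Δρ/ρ₀ = −αΔT + βΔS across each adjacent pair:
  7–82 m: −αΔT+βΔS = −(1.3 × 10⁻⁴)(+4.6)+(8.1 × 10⁻⁴)(+0.83) = 7.4 × 10⁻⁵ → stable
  82–136 m: −αΔT+βΔS = −(1.3 × 10⁻⁴)(-1.2)+(8.1 × 10⁻⁴)(-3.15) = -2.4 × 10⁻³ → UNSTABLE
  136–162 m: −αΔT+βΔS = −(1.3 × 10⁻⁴)(-1.8)+(8.1 × 10⁻⁴)(+2.13) = 2.0 × 10⁻³ → stable
  162–186 m: −αΔT+βΔS = −(1.3 × 10⁻⁴)(+1.7)+(8.1 × 10⁻⁴)(+2.02) = 1.4 × 10⁻³ → stable
The 82–136 m interval has Δρ < 0: lighter water underlies denser water.

82–136 m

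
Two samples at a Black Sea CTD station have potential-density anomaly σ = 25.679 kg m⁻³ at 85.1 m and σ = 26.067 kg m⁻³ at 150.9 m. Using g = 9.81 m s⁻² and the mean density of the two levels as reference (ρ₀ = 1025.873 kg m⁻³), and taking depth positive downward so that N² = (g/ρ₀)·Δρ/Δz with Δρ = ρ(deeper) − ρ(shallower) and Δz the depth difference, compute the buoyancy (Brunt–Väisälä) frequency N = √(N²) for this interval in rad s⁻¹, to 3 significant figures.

Δρ = 1026.067 − 1025.679 = 0.388 kg m⁻³ over Δz = 150.9 − 85.1 = 65.8 m.
N² = (9.81/1025.873) × (0.388/65.8) = 5.6387 × 10⁻⁵ s⁻².
N = √(5.6387 × 10⁻⁵) = 7.5091 × 10⁻³ rad s⁻¹ ≈ 7.51 × 10⁻³ rad s⁻¹.

7.51 × 10⁻³ rad s⁻¹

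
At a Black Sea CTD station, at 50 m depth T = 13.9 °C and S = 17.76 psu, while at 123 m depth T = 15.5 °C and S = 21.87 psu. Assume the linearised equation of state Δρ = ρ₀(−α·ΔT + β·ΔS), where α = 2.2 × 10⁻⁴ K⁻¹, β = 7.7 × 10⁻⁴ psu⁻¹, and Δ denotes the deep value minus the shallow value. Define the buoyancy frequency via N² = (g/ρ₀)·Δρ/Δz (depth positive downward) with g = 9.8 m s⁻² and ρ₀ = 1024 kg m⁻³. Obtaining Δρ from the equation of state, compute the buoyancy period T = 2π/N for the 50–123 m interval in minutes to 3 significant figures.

5.39 min

ΔT = +1.6 K, ΔS = +4.11 psu (deep − shallow).
Δρ/ρ₀ = −αΔT + βΔS = -3.52 × 10⁻⁴ + 3.1647 × 10⁻³ = 2.8127 × 10⁻³, so Δρ ≈ 2.880 kg m⁻³.
N² = (g/ρ₀)·Δρ/Δz = g·(Δρ/ρ₀)/Δz = 9.8 × 2.8127 × 10⁻³ / 73 = 3.7760 × 10⁻⁴ s⁻².
N = √(3.7760 × 10⁻⁴) = 0.019432 rad s⁻¹ → T = 2π/N = 323.34 s = 5.3890 min ≈ 5.39 min.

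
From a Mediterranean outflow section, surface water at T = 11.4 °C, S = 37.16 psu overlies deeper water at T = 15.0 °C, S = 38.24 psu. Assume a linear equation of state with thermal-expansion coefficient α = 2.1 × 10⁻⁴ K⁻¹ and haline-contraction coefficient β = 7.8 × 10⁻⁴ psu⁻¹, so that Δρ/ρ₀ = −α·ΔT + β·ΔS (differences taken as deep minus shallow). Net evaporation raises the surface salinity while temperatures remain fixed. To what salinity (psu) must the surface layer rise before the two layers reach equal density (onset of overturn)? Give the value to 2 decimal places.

37.27 psu

Neutral buoyancy requires −α(T_deep − T_surf) + β(S_deep − S_surf′) = 0.
S_surf′ = S_deep − (α/β)·ΔT = 38.24 − (2.1 × 10⁻⁴/7.8 × 10⁻⁴)·(+3.6) = 37.2708 psu.
Increase required: 37.2708 − 37.16 = 0.1108 psu.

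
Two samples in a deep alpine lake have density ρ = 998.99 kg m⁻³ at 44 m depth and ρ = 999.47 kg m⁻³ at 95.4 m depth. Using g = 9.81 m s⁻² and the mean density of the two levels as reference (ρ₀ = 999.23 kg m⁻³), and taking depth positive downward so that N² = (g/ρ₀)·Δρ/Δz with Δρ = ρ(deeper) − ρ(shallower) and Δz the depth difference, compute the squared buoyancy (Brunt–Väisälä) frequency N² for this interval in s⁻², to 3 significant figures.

9.17 × 10⁻⁵ s⁻²

Δρ = 999.47 − 998.99 = 0.48 kg m⁻³ over Δz = 95.4 − 44 = 51.4 m.
N² = (9.81/999.23) × (0.48/51.4) = 9.1681 × 10⁻⁵ s⁻² ≈ 9.17 × 10⁻⁵ s⁻².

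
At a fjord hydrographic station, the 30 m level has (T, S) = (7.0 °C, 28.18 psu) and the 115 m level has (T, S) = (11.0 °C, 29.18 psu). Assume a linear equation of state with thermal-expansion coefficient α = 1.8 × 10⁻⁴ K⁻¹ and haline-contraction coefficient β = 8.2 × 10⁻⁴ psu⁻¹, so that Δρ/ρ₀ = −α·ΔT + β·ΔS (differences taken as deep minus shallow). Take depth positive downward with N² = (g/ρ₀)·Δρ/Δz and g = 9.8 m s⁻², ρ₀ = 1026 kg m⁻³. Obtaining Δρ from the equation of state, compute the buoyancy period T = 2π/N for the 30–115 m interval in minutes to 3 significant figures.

ΔT = +4.0 K, ΔS = +1.00 psu (deep − shallow).
Δρ/ρ₀ = −αΔT + βΔS = -7.20 × 10⁻⁴ + 8.20 × 10⁻⁴ = 1.00 × 10⁻⁴, so Δρ ≈ 0.1026 kg m⁻³.
N² = (g/ρ₀)·Δρ/Δz = g·(Δρ/ρ₀)/Δz = 9.8 × 1.00 × 10⁻⁴ / 85 = 1.1529 × 10⁻⁵ s⁻².
N = √(1.1529 × 10⁻⁵) = 3.3954 × 10⁻³ rad s⁻¹ → T = 2π/N = 1.8505 × 10³ s = 30.842 min ≈ 30.8 min.

30.8 min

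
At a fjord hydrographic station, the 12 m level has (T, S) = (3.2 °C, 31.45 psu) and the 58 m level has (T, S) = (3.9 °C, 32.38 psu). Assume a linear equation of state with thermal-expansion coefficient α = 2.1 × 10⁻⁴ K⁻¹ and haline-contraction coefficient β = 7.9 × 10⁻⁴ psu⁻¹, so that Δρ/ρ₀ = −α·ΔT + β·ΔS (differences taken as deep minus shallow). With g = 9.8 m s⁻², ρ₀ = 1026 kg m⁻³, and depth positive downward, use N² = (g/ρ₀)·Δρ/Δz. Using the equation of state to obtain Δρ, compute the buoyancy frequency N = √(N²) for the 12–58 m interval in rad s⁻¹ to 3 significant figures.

0.0112 rad s⁻¹

ΔT = +0.7 K, ΔS = +0.93 psu (deep − shallow).
Δρ/ρ₀ = −αΔT + βΔS = -1.47 × 10⁻⁴ + 7.347 × 10⁻⁴ = 5.877 × 10⁻⁴, so Δρ ≈ 0.6030 kg m⁻³.
N² = (g/ρ₀)·Δρ/Δz = g·(Δρ/ρ₀)/Δz = 9.8 × 5.877 × 10⁻⁴ / 46 = 1.2521 × 10⁻⁴ s⁻².
N = √(1.2521 × 10⁻⁴) = 0.011190 rad s⁻¹ ≈ 0.0112 rad s⁻¹.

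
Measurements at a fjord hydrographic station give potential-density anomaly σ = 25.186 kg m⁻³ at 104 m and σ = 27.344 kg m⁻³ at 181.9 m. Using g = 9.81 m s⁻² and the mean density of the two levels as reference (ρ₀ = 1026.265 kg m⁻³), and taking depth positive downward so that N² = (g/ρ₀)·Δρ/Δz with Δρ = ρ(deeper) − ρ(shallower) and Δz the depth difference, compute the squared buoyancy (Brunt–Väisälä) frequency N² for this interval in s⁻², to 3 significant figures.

Δρ = 1027.344 − 1025.186 = 2.158 kg m⁻³ over Δz = 181.9 − 104 = 77.9 m.
N² = (9.81/1026.265) × (2.158/77.9) = 2.6480 × 10⁻⁴ s⁻² ≈ 2.65 × 10⁻⁴ s⁻².

2.65 × 10⁻⁴ s⁻²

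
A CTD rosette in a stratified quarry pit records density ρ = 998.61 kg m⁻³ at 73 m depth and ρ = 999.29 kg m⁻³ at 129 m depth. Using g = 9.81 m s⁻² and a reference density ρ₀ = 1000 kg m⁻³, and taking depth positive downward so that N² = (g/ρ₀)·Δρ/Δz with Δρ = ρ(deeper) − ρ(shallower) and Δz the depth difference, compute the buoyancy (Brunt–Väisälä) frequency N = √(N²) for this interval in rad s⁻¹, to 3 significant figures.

Δρ = 999.29 − 998.61 = 0.68 kg m⁻³ over Δz = 129 − 73 = 56 m.
N² = (9.81/1000) × (0.68/56) = 1.1912 × 10⁻⁴ s⁻².
N = √(1.1912 × 10⁻⁴) = 0.010914 rad s⁻¹ ≈ 0.0109 rad s⁻¹.

0.0109 rad s⁻¹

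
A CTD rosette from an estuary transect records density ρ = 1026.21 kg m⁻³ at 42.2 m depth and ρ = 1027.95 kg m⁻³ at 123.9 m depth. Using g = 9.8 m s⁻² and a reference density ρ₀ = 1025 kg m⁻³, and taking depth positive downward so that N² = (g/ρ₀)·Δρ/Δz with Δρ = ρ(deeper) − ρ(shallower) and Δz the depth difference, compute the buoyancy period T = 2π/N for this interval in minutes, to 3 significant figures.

Δρ = 1027.95 − 1026.21 = 1.74 kg m⁻³ over Δz = 123.9 − 42.2 = 81.7 m.
N² = (9.8/1025) × (1.74/81.7) = 2.0362 × 10⁻⁴ s⁻².
N = √(2.0362 × 10⁻⁴) = 0.014270 rad s⁻¹, so T = 2π/N = 440.31 s = 7.3385 min ≈ 7.34 min.

7.34 min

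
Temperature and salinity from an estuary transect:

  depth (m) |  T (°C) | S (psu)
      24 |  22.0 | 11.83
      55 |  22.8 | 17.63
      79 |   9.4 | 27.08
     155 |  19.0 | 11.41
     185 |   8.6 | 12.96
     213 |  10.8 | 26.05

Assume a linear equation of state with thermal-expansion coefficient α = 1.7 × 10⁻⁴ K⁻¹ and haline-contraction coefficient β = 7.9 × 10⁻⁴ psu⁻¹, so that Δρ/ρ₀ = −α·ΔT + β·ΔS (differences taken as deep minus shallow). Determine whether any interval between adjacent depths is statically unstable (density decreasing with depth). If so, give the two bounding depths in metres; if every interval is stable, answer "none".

Evaluate Δρ/ρ₀ = −αΔT + βΔS across each adjacent pair:
  24–55 m: −αΔT+βΔS = −(1.7 × 10⁻⁴)(+0.8)+(7.9 × 10⁻⁴)(+5.80) = 4.4 × 10⁻³ → stable
  55–79 m: −αΔT+βΔS = −(1.7 × 10⁻⁴)(-13.4)+(7.9 × 10⁻⁴)(+9.45) = 9.7 × 10⁻³ → stable
  79–155 m: −αΔT+βΔS = −(1.7 × 10⁻⁴)(+9.6)+(7.9 × 10⁻⁴)(-15.67) = -0.014 → UNSTABLE
  155–185 m: −αΔT+βΔS = −(1.7 × 10⁻⁴)(-10.4)+(7.9 × 10⁻⁴)(+1.55) = 3.0 × 10⁻³ → stable
  185–213 m: −αΔT+βΔS = −(1.7 × 10⁻⁴)(+2.2)+(7.9 × 10⁻⁴)(+13.09) = 0.010 → stable
The 79–155 m interval has Δρ < 0: lighter water underlies denser water.

79–155 m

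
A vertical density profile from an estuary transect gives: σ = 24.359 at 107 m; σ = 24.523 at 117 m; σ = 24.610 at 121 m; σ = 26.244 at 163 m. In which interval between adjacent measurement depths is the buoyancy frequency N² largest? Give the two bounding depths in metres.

121–163 m

Compute the density gradient over each adjacent pair:
  107–117 m: Δρ/Δz = 0.164/10 = 0.016 kg m⁻⁴
  117–121 m: Δρ/Δz = 0.087/4 = 0.022 kg m⁻⁴
  121–163 m: Δρ/Δz = 1.634/42 = 0.039 kg m⁻⁴
The largest gradient is in the 121–163 m interval — the pycnocline.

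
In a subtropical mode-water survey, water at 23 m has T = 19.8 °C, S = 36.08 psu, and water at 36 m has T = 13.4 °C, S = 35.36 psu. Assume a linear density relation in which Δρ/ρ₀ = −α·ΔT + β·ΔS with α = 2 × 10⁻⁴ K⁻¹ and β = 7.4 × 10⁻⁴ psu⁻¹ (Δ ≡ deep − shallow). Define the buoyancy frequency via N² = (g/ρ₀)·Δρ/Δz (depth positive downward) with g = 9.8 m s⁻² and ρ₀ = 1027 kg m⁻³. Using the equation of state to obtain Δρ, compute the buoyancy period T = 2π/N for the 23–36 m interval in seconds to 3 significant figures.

ΔT = -6.4 K, ΔS = -0.72 psu (deep − shallow).
Δρ/ρ₀ = −αΔT + βΔS = 1.28 × 10⁻³ − 5.328 × 10⁻⁴ = 7.472 × 10⁻⁴, so Δρ ≈ 0.7674 kg m⁻³.
N² = (g/ρ₀)·Δρ/Δz = g·(Δρ/ρ₀)/Δz = 9.8 × 7.472 × 10⁻⁴ / 13 = 5.6327 × 10⁻⁴ s⁻².
N = √(5.6327 × 10⁻⁴) = 0.023733 rad s⁻¹ → T = 2π/N = 264.74 s ≈ 265 s.

265 s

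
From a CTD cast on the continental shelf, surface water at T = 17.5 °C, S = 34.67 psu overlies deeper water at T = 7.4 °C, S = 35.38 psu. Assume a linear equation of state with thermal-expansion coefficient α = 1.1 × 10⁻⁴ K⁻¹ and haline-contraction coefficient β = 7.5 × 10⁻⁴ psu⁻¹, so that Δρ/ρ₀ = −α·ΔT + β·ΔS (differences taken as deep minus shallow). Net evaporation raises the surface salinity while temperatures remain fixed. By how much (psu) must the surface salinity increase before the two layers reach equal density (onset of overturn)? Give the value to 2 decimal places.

2.19 psu

Neutral buoyancy requires −α(T_deep − T_surf) + β(S_deep − S_surf′) = 0.
S_surf′ = S_deep − (α/β)·ΔT = 35.38 − (1.1 × 10⁻⁴/7.5 × 10⁻⁴)·(-10.1) = 36.8613 psu.
Increase required: 36.8613 − 34.67 = 2.1913 psu.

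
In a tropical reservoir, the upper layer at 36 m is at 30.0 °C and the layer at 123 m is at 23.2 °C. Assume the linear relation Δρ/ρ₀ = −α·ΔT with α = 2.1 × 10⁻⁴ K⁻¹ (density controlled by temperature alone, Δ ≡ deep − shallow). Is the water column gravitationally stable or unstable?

stable

ΔT = 23.2 − 30.0 = -6.8 K, so Δρ/ρ₀ = −αΔT = 1.428 × 10⁻³.
Δρ/ρ₀ > 0, so Δρ > 0: deeper water is denser → statically stable.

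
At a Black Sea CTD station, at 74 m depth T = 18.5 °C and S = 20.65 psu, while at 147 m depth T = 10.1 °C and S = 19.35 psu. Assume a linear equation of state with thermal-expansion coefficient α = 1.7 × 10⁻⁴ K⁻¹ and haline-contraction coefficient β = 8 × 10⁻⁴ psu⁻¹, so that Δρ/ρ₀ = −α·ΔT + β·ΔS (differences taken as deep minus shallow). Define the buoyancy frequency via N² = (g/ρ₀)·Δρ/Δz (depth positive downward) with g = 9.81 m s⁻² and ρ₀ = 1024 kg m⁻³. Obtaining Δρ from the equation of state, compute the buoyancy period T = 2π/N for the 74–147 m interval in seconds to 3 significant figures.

870 s

ΔT = -8.4 K, ΔS = -1.30 psu (deep − shallow).
Δρ/ρ₀ = −αΔT + βΔS = 1.428 × 10⁻³ − 1.04 × 10⁻³ = 3.88 × 10⁻⁴, so Δρ ≈ 0.3973 kg m⁻³.
N² = (g/ρ₀)·Δρ/Δz = g·(Δρ/ρ₀)/Δz = 9.81 × 3.88 × 10⁻⁴ / 73 = 5.2141 × 10⁻⁵ s⁻².
N = √(5.2141 × 10⁻⁵) = 7.2209 × 10⁻³ rad s⁻¹ → T = 2π/N = 870.14 s ≈ 870 s.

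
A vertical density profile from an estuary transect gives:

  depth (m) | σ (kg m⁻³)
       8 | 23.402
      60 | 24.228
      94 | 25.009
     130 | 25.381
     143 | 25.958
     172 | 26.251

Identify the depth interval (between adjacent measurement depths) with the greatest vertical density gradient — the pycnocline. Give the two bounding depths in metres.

130–143 m

Compute the density gradient over each adjacent pair:
  8–60 m: Δρ/Δz = 0.826/52 = 0.016 kg m⁻⁴
  60–94 m: Δρ/Δz = 0.781/34 = 0.023 kg m⁻⁴
  94–130 m: Δρ/Δz = 0.372/36 = 0.010 kg m⁻⁴
  130–143 m: Δρ/Δz = 0.577/13 = 0.044 kg m⁻⁴
  143–172 m: Δρ/Δz = 0.293/29 = 0.010 kg m⁻⁴
The largest gradient is in the 130–143 m interval — the pycnocline.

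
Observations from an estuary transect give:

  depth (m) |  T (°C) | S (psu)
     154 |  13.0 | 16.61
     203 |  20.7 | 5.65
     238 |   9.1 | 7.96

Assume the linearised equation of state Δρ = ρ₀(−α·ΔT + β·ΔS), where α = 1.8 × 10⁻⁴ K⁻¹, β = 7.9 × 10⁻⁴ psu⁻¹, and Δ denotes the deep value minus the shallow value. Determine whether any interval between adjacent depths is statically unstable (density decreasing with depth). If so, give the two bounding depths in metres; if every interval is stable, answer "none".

154–203 m

Evaluate Δρ/ρ₀ = −αΔT + βΔS across each adjacent pair:
  154–203 m: −αΔT+βΔS = −(1.8 × 10⁻⁴)(+7.7)+(7.9 × 10⁻⁴)(-10.96) = -0.010 → UNSTABLE
  203–238 m: −αΔT+βΔS = −(1.8 × 10⁻⁴)(-11.6)+(7.9 × 10⁻⁴)(+2.31) = 3.9 × 10⁻³ → stable
The 154–203 m interval has Δρ < 0: lighter water underlies denser water.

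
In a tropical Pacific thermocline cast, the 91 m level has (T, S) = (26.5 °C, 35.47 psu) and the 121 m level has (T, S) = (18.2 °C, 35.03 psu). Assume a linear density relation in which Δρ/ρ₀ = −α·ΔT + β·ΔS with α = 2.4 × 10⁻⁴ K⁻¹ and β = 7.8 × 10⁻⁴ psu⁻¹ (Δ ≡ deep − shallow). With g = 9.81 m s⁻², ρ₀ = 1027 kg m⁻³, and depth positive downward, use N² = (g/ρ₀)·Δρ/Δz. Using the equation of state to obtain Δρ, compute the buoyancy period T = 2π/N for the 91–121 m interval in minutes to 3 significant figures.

4.51 min

ΔT = -8.3 K, ΔS = -0.44 psu (deep − shallow).
Δρ/ρ₀ = −αΔT + βΔS = 1.992 × 10⁻³ − 3.432 × 10⁻⁴ = 1.6488 × 10⁻³, so Δρ ≈ 1.693 kg m⁻³.
N² = (g/ρ₀)·Δρ/Δz = g·(Δρ/ρ₀)/Δz = 9.81 × 1.6488 × 10⁻³ / 30 = 5.3916 × 10⁻⁴ s⁻².
N = √(5.3916 × 10⁻⁴) = 0.023220 rad s⁻¹ → T = 2π/N = 270.59 s = 4.5098 min ≈ 4.51 min.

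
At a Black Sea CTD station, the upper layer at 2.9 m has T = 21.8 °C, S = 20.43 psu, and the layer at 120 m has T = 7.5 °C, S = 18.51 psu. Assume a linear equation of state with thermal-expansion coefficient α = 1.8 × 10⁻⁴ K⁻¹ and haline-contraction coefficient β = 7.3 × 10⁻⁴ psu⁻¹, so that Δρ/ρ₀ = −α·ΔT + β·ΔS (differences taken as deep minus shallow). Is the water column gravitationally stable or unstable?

ΔT = 7.5 − 21.8 = -14.3 K and ΔS = 18.51 − 20.43 = -1.92 psu (deep − shallow).
−αΔT = 2.574 × 10⁻³; βΔS = -1.4016 × 10⁻³; sum Δρ/ρ₀ = 1.1724 × 10⁻³.
Δρ/ρ₀ > 0, so Δρ > 0: deeper water is denser → statically stable.

stable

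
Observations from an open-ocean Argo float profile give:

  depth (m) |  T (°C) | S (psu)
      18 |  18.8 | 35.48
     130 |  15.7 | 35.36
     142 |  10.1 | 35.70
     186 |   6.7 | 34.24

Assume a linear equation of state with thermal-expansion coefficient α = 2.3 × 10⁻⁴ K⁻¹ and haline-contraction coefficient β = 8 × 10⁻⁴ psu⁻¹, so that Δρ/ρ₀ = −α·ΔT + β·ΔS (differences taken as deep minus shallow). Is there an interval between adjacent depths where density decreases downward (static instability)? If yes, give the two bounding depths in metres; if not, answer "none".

Evaluate Δρ/ρ₀ = −αΔT + βΔS across each adjacent pair:
  18–130 m: −αΔT+βΔS = −(2.3 × 10⁻⁴)(-3.1)+(8 × 10⁻⁴)(-0.12) = 6.2 × 10⁻⁴ → stable
  130–142 m: −αΔT+βΔS = −(2.3 × 10⁻⁴)(-5.6)+(8 × 10⁻⁴)(+0.34) = 1.6 × 10⁻³ → stable
  142–186 m: −αΔT+βΔS = −(2.3 × 10⁻⁴)(-3.4)+(8 × 10⁻⁴)(-1.46) = -3.9 × 10⁻⁴ → UNSTABLE
The 142–186 m interval has Δρ < 0: lighter water underlies denser water.

142–186 m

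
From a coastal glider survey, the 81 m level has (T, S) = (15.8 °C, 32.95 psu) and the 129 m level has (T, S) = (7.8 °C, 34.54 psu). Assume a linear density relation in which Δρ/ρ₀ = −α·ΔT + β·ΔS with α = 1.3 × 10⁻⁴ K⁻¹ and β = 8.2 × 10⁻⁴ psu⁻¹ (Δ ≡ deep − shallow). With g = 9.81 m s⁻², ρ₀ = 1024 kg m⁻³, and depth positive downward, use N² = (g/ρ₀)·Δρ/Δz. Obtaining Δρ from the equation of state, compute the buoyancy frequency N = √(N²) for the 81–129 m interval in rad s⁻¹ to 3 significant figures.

ΔT = -8.0 K, ΔS = +1.59 psu (deep − shallow).
Δρ/ρ₀ = −αΔT + βΔS = 1.04 × 10⁻³ + 1.3038 × 10⁻³ = 2.3438 × 10⁻³, so Δρ ≈ 2.400 kg m⁻³.
N² = (g/ρ₀)·Δρ/Δz = g·(Δρ/ρ₀)/Δz = 9.81 × 2.3438 × 10⁻³ / 48 = 4.7901 × 10⁻⁴ s⁻².
N = √(4.7901 × 10⁻⁴) = 0.021886 rad s⁻¹ ≈ 0.0219 rad s⁻¹.

0.0219 rad s⁻¹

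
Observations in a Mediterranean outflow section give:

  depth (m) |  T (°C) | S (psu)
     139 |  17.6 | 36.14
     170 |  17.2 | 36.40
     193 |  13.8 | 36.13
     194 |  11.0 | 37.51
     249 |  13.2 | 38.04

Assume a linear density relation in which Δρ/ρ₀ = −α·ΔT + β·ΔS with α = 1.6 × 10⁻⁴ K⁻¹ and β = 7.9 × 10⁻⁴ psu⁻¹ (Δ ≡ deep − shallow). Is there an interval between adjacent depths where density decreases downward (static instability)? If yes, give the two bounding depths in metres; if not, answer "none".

none

Evaluate Δρ/ρ₀ = −αΔT + βΔS across each adjacent pair:
  139–170 m: −αΔT+βΔS = −(1.6 × 10⁻⁴)(-0.4)+(7.9 × 10⁻⁴)(+0.26) = 2.7 × 10⁻⁴ → stable
  170–193 m: −αΔT+βΔS = −(1.6 × 10⁻⁴)(-3.4)+(7.9 × 10⁻⁴)(-0.27) = 3.3 × 10⁻⁴ → stable
  193–194 m: −αΔT+βΔS = −(1.6 × 10⁻⁴)(-2.8)+(7.9 × 10⁻⁴)(+1.38) = 1.5 × 10⁻³ → stable
  194–249 m: −αΔT+βΔS = −(1.6 × 10⁻⁴)(+2.2)+(7.9 × 10⁻⁴)(+0.53) = 6.7 × 10⁻⁵ → stable
Every interval has Δρ > 0: the column is stably stratified throughout.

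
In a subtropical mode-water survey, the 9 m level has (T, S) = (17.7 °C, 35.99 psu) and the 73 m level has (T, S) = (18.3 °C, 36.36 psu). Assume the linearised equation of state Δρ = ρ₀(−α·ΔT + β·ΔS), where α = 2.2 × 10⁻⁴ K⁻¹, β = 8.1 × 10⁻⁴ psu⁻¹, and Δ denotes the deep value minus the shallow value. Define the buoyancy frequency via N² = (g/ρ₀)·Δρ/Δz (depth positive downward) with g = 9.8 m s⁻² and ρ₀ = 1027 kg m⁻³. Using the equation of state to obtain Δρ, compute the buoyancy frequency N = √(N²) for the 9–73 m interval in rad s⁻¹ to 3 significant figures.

5.07 × 10⁻³ rad s⁻¹

ΔT = +0.6 K, ΔS = +0.37 psu (deep − shallow).
Δρ/ρ₀ = −αΔT + βΔS = -1.32 × 10⁻⁴ + 2.997 × 10⁻⁴ = 1.677 × 10⁻⁴, so Δρ ≈ 0.1722 kg m⁻³.
N² = (g/ρ₀)·Δρ/Δz = g·(Δρ/ρ₀)/Δz = 9.8 × 1.677 × 10⁻⁴ / 64 = 2.5679 × 10⁻⁵ s⁻².
N = √(2.5679 × 10⁻⁵) = 5.0674 × 10⁻³ rad s⁻¹ ≈ 5.07 × 10⁻³ rad s⁻¹.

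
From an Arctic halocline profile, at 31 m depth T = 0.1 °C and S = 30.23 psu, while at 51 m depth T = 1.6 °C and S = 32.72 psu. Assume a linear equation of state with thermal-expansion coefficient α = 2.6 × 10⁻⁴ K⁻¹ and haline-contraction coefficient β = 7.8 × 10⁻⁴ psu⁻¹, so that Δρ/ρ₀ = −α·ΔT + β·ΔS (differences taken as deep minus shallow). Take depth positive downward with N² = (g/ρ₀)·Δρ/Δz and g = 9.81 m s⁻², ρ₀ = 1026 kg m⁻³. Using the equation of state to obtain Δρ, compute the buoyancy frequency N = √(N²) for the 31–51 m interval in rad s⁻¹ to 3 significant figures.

ΔT = +1.5 K, ΔS = +2.49 psu (deep − shallow).
Δρ/ρ₀ = −αΔT + βΔS = -3.90 × 10⁻⁴ + 1.9422 × 10⁻³ = 1.5522 × 10⁻³, so Δρ ≈ 1.593 kg m⁻³.
N² = (g/ρ₀)·Δρ/Δz = g·(Δρ/ρ₀)/Δz = 9.81 × 1.5522 × 10⁻³ / 20 = 7.6135 × 10⁻⁴ s⁻².
N = √(7.6135 × 10⁻⁴) = 0.027593 rad s⁻¹ ≈ 0.0276 rad s⁻¹.

0.0276 rad s⁻¹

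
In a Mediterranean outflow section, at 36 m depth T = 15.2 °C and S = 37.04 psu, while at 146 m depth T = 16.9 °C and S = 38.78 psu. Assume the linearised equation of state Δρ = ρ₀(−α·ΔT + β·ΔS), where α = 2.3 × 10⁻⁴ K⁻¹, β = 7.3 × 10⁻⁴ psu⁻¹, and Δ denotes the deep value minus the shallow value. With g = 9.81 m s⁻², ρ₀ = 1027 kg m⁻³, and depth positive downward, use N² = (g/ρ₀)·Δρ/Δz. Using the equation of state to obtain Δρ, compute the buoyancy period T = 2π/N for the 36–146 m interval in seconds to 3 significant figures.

ΔT = +1.7 K, ΔS = +1.74 psu (deep − shallow).
Δρ/ρ₀ = −αΔT + βΔS = -3.91 × 10⁻⁴ + 1.2702 × 10⁻³ = 8.792 × 10⁻⁴, so Δρ ≈ 0.9029 kg m⁻³.
N² = (g/ρ₀)·Δρ/Δz = g·(Δρ/ρ₀)/Δz = 9.81 × 8.792 × 10⁻⁴ / 110 = 7.8409 × 10⁻⁵ s⁻².
N = √(7.8409 × 10⁻⁵) = 8.8549 × 10⁻³ rad s⁻¹ → T = 2π/N = 709.57 s ≈ 710 s.

710 s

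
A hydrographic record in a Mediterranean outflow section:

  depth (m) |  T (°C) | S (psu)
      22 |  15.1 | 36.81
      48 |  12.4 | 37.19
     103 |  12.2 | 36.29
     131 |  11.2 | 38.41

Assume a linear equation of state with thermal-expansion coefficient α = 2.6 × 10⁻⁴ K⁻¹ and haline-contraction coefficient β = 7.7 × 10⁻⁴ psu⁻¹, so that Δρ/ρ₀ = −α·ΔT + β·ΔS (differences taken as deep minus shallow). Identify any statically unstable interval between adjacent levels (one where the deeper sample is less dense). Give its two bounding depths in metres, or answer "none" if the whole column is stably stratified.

Evaluate Δρ/ρ₀ = −αΔT + βΔS across each adjacent pair:
  22–48 m: −αΔT+βΔS = −(2.6 × 10⁻⁴)(-2.7)+(7.7 × 10⁻⁴)(+0.38) = 9.9 × 10⁻⁴ → stable
  48–103 m: −αΔT+βΔS = −(2.6 × 10⁻⁴)(-0.2)+(7.7 × 10⁻⁴)(-0.90) = -6.4 × 10⁻⁴ → UNSTABLE
  103–131 m: −αΔT+βΔS = −(2.6 × 10⁻⁴)(-1.0)+(7.7 × 10⁻⁴)(+2.12) = 1.9 × 10⁻³ → stable
The 48–103 m interval has Δρ < 0: lighter water underlies denser water.

48–103 m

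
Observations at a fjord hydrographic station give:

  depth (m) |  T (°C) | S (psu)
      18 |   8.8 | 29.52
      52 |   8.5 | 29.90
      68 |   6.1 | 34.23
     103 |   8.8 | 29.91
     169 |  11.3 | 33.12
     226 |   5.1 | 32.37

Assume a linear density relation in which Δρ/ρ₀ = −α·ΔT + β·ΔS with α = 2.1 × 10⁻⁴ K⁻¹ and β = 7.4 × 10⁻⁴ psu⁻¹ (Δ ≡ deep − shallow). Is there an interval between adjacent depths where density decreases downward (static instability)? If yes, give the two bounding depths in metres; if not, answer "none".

68–103 m

Evaluate Δρ/ρ₀ = −αΔT + βΔS across each adjacent pair:
  18–52 m: −αΔT+βΔS = −(2.1 × 10⁻⁴)(-0.3)+(7.4 × 10⁻⁴)(+0.38) = 3.4 × 10⁻⁴ → stable
  52–68 m: −αΔT+βΔS = −(2.1 × 10⁻⁴)(-2.4)+(7.4 × 10⁻⁴)(+4.33) = 3.7 × 10⁻³ → stable
  68–103 m: −αΔT+βΔS = −(2.1 × 10⁻⁴)(+2.7)+(7.4 × 10⁻⁴)(-4.32) = -3.8 × 10⁻³ → UNSTABLE
  103–169 m: −αΔT+βΔS = −(2.1 × 10⁻⁴)(+2.5)+(7.4 × 10⁻⁴)(+3.21) = 1.9 × 10⁻³ → stable
  169–226 m: −αΔT+βΔS = −(2.1 × 10⁻⁴)(-6.2)+(7.4 × 10⁻⁴)(-0.75) = 7.5 × 10⁻⁴ → stable
The 68–103 m interval has Δρ < 0: lighter water underlies denser water.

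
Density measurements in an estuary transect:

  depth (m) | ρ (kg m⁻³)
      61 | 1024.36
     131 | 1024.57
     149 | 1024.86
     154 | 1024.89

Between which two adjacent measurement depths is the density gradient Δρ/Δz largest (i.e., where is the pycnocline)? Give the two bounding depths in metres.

131–149 m

Compute the density gradient over each adjacent pair:
  61–131 m: Δρ/Δz = 0.21/70 = 3.0 × 10⁻³ kg m⁻⁴
  131–149 m: Δρ/Δz = 0.29/18 = 0.016 kg m⁻⁴
  149–154 m: Δρ/Δz = 0.03/5 = 6.0 × 10⁻³ kg m⁻⁴
The largest gradient is in the 131–149 m interval — the pycnocline.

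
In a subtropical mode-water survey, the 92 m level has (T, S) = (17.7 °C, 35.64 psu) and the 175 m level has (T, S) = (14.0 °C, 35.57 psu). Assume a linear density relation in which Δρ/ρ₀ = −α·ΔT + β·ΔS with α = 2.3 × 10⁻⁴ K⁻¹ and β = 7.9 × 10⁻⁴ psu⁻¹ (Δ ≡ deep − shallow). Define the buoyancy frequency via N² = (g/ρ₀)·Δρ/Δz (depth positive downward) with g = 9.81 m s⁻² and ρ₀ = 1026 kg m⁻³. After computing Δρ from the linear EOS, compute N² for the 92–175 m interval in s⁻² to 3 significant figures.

9.40 × 10⁻⁵ s⁻²

ΔT = -3.7 K, ΔS = -0.07 psu (deep − shallow).
Δρ/ρ₀ = −αΔT + βΔS = 8.51 × 10⁻⁴ − 5.53 × 10⁻⁵ = 7.957 × 10⁻⁴, so Δρ ≈ 0.8164 kg m⁻³.
N² = (g/ρ₀)·Δρ/Δz = g·(Δρ/ρ₀)/Δz = 9.81 × 7.957 × 10⁻⁴ / 83 = 9.4046 × 10⁻⁵ s⁻² ≈ 9.40 × 10⁻⁵ s⁻².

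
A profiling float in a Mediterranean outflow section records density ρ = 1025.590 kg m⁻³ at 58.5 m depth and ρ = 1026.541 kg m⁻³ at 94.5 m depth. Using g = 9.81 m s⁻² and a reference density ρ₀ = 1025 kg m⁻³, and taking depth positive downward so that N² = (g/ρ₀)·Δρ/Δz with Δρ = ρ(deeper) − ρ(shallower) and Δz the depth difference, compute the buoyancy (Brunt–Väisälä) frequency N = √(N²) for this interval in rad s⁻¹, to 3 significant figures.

0.0159 rad s⁻¹

Δρ = 1026.541 − 1025.590 = 0.951 kg m⁻³ over Δz = 94.5 − 58.5 = 36 m.
N² = (9.81/1025) × (0.951/36) = 2.5283 × 10⁻⁴ s⁻².
N = √(2.5283 × 10⁻⁴) = 0.015901 rad s⁻¹ ≈ 0.0159 rad s⁻¹.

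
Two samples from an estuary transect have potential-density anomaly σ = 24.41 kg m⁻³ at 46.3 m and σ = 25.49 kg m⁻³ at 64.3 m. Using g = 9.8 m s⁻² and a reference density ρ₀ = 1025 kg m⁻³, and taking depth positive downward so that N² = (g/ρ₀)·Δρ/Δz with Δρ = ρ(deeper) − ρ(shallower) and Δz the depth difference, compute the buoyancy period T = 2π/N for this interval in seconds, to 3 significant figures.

262 s

Δρ = 1025.49 − 1024.41 = 1.08 kg m⁻³ over Δz = 64.3 − 46.3 = 18 m.
N² = (9.8/1025) × (1.08/18) = 5.7366 × 10⁻⁴ s⁻².
N = √(5.7366 × 10⁻⁴) = 0.023951 rad s⁻¹, so T = 2π/N = 262.33 s ≈ 262 s.
A positive N² confirms static stability across the interval.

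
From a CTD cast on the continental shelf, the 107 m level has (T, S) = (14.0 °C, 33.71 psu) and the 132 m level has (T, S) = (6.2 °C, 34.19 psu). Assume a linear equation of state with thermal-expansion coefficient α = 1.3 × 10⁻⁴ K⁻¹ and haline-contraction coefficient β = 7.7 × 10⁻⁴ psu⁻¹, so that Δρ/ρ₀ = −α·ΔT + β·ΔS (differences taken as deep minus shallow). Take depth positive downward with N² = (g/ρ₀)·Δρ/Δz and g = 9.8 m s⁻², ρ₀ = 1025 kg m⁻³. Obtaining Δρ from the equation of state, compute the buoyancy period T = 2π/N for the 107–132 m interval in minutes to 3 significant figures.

ΔT = -7.8 K, ΔS = +0.48 psu (deep − shallow).
Δρ/ρ₀ = −αΔT + βΔS = 1.014 × 10⁻³ + 3.696 × 10⁻⁴ = 1.3836 × 10⁻³, so Δρ ≈ 1.418 kg m⁻³.
N² = (g/ρ₀)·Δρ/Δz = g·(Δρ/ρ₀)/Δz = 9.8 × 1.3836 × 10⁻³ / 25 = 5.4237 × 10⁻⁴ s⁻².
N = √(5.4237 × 10⁻⁴) = 0.023289 rad s⁻¹ → T = 2π/N = 269.79 s = 4.4965 min ≈ 4.50 min.

4.50 min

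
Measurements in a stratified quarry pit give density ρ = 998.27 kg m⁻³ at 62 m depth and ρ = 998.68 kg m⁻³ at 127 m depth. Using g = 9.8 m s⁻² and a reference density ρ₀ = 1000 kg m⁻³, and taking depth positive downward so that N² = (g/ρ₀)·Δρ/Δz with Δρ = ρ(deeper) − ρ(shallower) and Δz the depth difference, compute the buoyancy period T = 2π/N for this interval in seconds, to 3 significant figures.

Δρ = 998.68 − 998.27 = 0.41 kg m⁻³ over Δz = 127 − 62 = 65 m.
N² = (9.8/1000) × (0.41/65) = 6.1815 × 10⁻⁵ s⁻².
N = √(6.1815 × 10⁻⁵) = 7.8623 × 10⁻³ rad s⁻¹, so T = 2π/N = 799.15 s ≈ 799 s.

799 s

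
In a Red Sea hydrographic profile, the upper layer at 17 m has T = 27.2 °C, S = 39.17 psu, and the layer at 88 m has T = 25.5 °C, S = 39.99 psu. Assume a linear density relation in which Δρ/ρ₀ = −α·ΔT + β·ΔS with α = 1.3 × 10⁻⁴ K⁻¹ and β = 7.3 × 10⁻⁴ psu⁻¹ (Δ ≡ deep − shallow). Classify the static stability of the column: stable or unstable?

ΔT = 25.5 − 27.2 = -1.7 K and ΔS = 39.99 − 39.17 = +0.82 psu (deep − shallow).
−αΔT = 2.21 × 10⁻⁴; βΔS = 5.986 × 10⁻⁴; sum Δρ/ρ₀ = 8.196 × 10⁻⁴.
Δρ/ρ₀ > 0, so Δρ > 0: deeper water is denser → statically stable.

stable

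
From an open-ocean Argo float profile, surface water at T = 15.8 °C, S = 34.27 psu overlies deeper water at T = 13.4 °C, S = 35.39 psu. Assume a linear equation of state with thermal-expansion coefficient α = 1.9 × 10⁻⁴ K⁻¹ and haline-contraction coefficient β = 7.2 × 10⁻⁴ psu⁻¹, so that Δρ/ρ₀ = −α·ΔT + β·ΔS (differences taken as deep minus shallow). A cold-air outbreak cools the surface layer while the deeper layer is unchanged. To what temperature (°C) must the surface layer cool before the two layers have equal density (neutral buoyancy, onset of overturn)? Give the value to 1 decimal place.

Neutral buoyancy requires Δρ = 0, i.e. −α(T_deep − T_surf′) + β(S_deep − S_surf) = 0.
T_surf′ = T_deep − (β/α)·ΔS = 13.4 − (7.2 × 10⁻⁴/1.9 × 10⁻⁴)·(+1.12) = 9.156 °C.
Cooling required: 15.8 − (9.156) = 6.644 °C.

9.2 °C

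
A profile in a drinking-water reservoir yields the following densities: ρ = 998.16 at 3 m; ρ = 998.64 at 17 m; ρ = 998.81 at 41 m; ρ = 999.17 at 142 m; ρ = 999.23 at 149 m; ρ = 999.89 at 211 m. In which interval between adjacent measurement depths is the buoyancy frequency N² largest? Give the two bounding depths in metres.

3–17 m

Compute the density gradient over each adjacent pair:
  3–17 m: Δρ/Δz = 0.48/14 = 0.034 kg m⁻⁴
  17–41 m: Δρ/Δz = 0.17/24 = 7.1 × 10⁻³ kg m⁻⁴
  41–142 m: Δρ/Δz = 0.36/101 = 3.6 × 10⁻³ kg m⁻⁴
  142–149 m: Δρ/Δz = 0.06/7 = 8.6 × 10⁻³ kg m⁻⁴
  149–211 m: Δρ/Δz = 0.66/62 = 0.011 kg m⁻⁴
The largest gradient is in the 3–17 m interval — the pycnocline.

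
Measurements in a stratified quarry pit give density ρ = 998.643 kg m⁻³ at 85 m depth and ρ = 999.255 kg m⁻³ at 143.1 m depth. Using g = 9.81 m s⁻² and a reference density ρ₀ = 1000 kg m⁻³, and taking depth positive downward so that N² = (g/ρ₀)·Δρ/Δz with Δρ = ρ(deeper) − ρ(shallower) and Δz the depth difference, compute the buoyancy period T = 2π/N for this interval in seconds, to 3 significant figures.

618 s

Δρ = 999.255 − 998.643 = 0.612 kg m⁻³ over Δz = 143.1 − 85 = 58.1 m.
N² = (9.81/1000) × (0.612/58.1) = 1.0333 × 10⁻⁴ s⁻².
N = √(1.0333 × 10⁻⁴) = 0.010165 rad s⁻¹, so T = 2π/N = 618.12 s ≈ 618 s.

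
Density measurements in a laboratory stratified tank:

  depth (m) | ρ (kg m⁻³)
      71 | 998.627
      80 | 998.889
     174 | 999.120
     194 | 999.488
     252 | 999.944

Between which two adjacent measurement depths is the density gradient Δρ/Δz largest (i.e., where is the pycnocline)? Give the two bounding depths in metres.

71–80 m

Compute the density gradient over each adjacent pair:
  71–80 m: Δρ/Δz = 0.262/9 = 0.029 kg m⁻⁴
  80–174 m: Δρ/Δz = 0.231/94 = 2.5 × 10⁻³ kg m⁻⁴
  174–194 m: Δρ/Δz = 0.368/20 = 0.018 kg m⁻⁴
  194–252 m: Δρ/Δz = 0.456/58 = 7.9 × 10⁻³ kg m⁻⁴
The largest gradient is in the 71–80 m interval — the pycnocline.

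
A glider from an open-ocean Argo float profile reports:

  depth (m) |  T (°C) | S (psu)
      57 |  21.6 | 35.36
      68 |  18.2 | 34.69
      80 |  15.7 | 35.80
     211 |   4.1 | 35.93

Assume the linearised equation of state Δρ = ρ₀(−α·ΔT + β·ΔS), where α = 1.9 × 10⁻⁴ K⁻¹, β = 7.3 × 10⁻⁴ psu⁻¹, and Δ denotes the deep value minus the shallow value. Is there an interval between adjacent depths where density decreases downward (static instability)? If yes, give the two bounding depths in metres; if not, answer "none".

Evaluate Δρ/ρ₀ = −αΔT + βΔS across each adjacent pair:
  57–68 m: −αΔT+βΔS = −(1.9 × 10⁻⁴)(-3.4)+(7.3 × 10⁻⁴)(-0.67) = 1.6 × 10⁻⁴ → stable
  68–80 m: −αΔT+βΔS = −(1.9 × 10⁻⁴)(-2.5)+(7.3 × 10⁻⁴)(+1.11) = 1.3 × 10⁻³ → stable
  80–211 m: −αΔT+βΔS = −(1.9 × 10⁻⁴)(-11.6)+(7.3 × 10⁻⁴)(+0.13) = 2.3 × 10⁻³ → stable
Every interval has Δρ > 0: the column is stably stratified throughout.

none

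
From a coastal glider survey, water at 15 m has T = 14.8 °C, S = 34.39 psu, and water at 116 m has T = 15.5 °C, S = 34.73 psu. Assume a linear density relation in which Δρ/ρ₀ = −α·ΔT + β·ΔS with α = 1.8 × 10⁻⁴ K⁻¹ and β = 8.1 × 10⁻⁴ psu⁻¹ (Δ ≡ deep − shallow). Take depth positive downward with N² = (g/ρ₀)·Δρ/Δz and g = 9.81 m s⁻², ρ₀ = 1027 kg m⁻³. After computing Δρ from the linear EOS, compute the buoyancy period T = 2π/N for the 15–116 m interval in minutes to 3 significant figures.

27.5 min

ΔT = +0.7 K, ΔS = +0.34 psu (deep − shallow).
Δρ/ρ₀ = −αΔT + βΔS = -1.26 × 10⁻⁴ + 2.754 × 10⁻⁴ = 1.494 × 10⁻⁴, so Δρ ≈ 0.1534 kg m⁻³.
N² = (g/ρ₀)·Δρ/Δz = g·(Δρ/ρ₀)/Δz = 9.81 × 1.494 × 10⁻⁴ / 101 = 1.4511 × 10⁻⁵ s⁻².
N = √(1.4511 × 10⁻⁵) = 3.8093 × 10⁻³ rad s⁻¹ → T = 2π/N = 1.6494 × 10³ s = 27.490 min ≈ 27.5 min.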